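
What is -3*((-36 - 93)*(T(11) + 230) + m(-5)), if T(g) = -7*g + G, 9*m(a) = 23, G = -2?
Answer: 175288/3 ≈ 58429.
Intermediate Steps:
m(a) = 23/9 (m(a) = (1/9)*23 = 23/9)
T(g) = -2 - 7*g (T(g) = -7*g - 2 = -2 - 7*g)
-3*((-36 - 93)*(T(11) + 230) + m(-5)) = -3*((-36 - 93)*((-2 - 7*11) + 230) + 23/9) = -3*(-129*((-2 - 77) + 230) + 23/9) = -3*(-129*(-79 + 230) + 23/9) = -3*(-129*151 + 23/9) = -3*(-19479 + 23/9) = -3*(-175288/9) = 175288/3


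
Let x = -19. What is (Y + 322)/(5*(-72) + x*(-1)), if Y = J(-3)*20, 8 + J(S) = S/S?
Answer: -182/341 ≈ -0.53372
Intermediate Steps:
J(S) = -7 (J(S) = -8 + S/S = -8 + 1 = -7)
Y = -140 (Y = -7*20 = -140)
(Y + 322)/(5*(-72) + x*(-1)) = (-140 + 322)/(5*(-72) - 19*(-1)) = 182/(-360 + 19) = 182/(-341) = 182*(-1/341) = -182/341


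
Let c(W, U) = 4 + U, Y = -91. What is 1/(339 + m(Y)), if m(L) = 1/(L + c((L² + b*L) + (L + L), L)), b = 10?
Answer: 178/60341 ≈ 0.0029499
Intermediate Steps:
m(L) = 1/(4 + 2*L) (m(L) = 1/(L + (4 + L)) = 1/(4 + 2*L))
1/(339 + m(Y)) = 1/(339 + 1/(2*(2 - 91))) = 1/(339 + (½)/(-89)) = 1/(339 + (½)*(-1/89)) = 1/(339 - 1/178) = 1/(60341/178) = 178/60341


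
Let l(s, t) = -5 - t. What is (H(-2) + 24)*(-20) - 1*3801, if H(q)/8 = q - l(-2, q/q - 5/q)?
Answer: -5321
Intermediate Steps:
H(q) = 48 - 40/q + 8*q (H(q) = 8*(q - (-5 - (q/q - 5/q))) = 8*(q - (-5 - (1 - 5/q))) = 8*(q - (-5 + (-1 + 5/q))) = 8*(q - (-6 + 5/q)) = 8*(q + (6 - 5/q)) = 8*(6 + q - 5/q) = 48 - 40/q + 8*q)
(H(-2) + 24)*(-20) - 1*3801 = ((48 - 40/(-2) + 8*(-2)) + 24)*(-20) - 1*3801 = ((48 - 40*(-½) - 16) + 24)*(-20) - 3801 = ((48 + 20 - 16) + 24)*(-20) - 3801 = (52 + 24)*(-20) - 3801 = 76*(-20) - 3801 = -1520 - 3801 = -5321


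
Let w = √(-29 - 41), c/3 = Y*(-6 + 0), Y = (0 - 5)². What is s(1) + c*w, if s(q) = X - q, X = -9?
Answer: -10 - 450*I*√70 ≈ -10.0 - 3765.0*I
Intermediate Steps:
Y = 25 (Y = (-5)² = 25)
s(q) = -9 - q
c = -450 (c = 3*(25*(-6 + 0)) = 3*(25*(-6)) = 3*(-150) = -450)
w = I*√70 (w = √(-70) = I*√70 ≈ 8.3666*I)
s(1) + c*w = (-9 - 1*1) - 450*I*√70 = (-9 - 1) - 450*I*√70 = -10 - 450*I*√70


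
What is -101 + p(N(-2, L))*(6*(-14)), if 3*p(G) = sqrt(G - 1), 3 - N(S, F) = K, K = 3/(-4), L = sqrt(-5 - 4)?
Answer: -101 - 14*sqrt(11) ≈ -147.43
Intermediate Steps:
L = 3*I (L = sqrt(-9) = 3*I ≈ 3.0*I)
K = -3/4 (K = 3*(-1/4) = -3/4 ≈ -0.75000)
N(S, F) = 15/4 (N(S, F) = 3 - 1*(-3/4) = 3 + 3/4 = 15/4)
p(G) = sqrt(-1 + G)/3 (p(G) = sqrt(G - 1)/3 = sqrt(-1 + G)/3)
-101 + p(N(-2, L))*(6*(-14)) = -101 + (sqrt(-1 + 15/4)/3)*(6*(-14)) = -101 + (sqrt(11/4)/3)*(-84) = -101 + ((sqrt(11)/2)/3)*(-84) = -101 + (sqrt(11)/6)*(-84) = -101 - 14*sqrt(11)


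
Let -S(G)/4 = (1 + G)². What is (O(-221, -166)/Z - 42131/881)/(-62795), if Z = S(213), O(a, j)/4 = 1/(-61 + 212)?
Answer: 291344123557/382565204614420 ≈ 0.00076155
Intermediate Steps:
S(G) = -4*(1 + G)²
O(a, j) = 4/151 (O(a, j) = 4/(-61 + 212) = 4/151)
Z = -183184 (Z = -4*(1 + 213)² = -4*214² = -4*45796 = -183184)
(O(-221, -166)/Z - 42131/881)/(-62795) = ((4/151)/(-183184) - 42131/881)/(-62795) = ((4/151)*(-1/183184) - 42131*1/881)*(-1/62795) = (-1/6915196 - 42131/881)*(-1/62795) = -291344123557/6092287676*(-1/62795) = 291344123557/382565204614420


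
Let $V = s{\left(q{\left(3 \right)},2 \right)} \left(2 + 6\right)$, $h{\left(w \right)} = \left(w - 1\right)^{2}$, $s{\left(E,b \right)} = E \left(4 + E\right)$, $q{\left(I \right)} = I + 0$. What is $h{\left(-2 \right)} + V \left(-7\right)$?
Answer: $-1167$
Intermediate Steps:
$q{\left(I \right)} = I$
$h{\left(w \right)} = \left(-1 + w\right)^{2}$
$V = 168$ ($V = 3 \left(4 + 3\right) \left(2 + 6\right) = 3 \cdot 7 \cdot 8 = 21 \cdot 8 = 168$)
$h{\left(-2 \right)} + V \left(-7\right) = \left(-1 - 2\right)^{2} + 168 \left(-7\right) = \left(-3\right)^{2} - 1176 = 9 - 1176 = -1167$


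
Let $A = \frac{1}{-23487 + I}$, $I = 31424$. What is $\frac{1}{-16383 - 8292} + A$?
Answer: $\frac{16738}{195845475} \approx 8.5465 \cdot 10^{-5}$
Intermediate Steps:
$A = \frac{1}{7937}$ ($A = \frac{1}{-23487 + 31424} = \frac{1}{7937} \approx 0.00012599$)
$\frac{1}{-16383 - 8292} + A = \frac{1}{-16383 - 8292} + \frac{1}{7937} = \frac{1}{-24675} + \frac{1}{7937} = - \frac{1}{24675} + \frac{1}{7937} = \frac{16738}{195845475}$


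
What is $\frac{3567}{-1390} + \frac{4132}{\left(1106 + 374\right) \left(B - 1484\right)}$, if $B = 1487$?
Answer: $- \frac{25235}{15429} \approx -1.6356$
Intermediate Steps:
$\frac{3567}{-1390} + \frac{4132}{\left(1106 + 374\right) \left(B - 1484\right)} = \frac{3567}{-1390} + \frac{4132}{\left(1106 + 374\right) \left(1487 - 1484\right)} = 3567 \left(- \frac{1}{1390}\right) + \frac{4132}{1480 \cdot 3} = - \frac{3567}{1390} + \frac{4132}{4440} = - \frac{3567}{1390} + 4132 \cdot \frac{1}{4440} = - \frac{3567}{1390} + \frac{1033}{1110} = - \frac{25235}{15429}$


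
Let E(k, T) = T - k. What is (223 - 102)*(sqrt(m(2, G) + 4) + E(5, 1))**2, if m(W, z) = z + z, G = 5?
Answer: 3630 - 968*sqrt(14) ≈ 8.0757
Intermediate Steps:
m(W, z) = 2*z
(223 - 102)*(sqrt(m(2, G) + 4) + E(5, 1))**2 = (223 - 102)*(sqrt(2*5 + 4) + (1 - 1*5))**2 = 121*(sqrt(10 + 4) + (1 - 5))**2 = 121*(sqrt(14) - 4)**2 = 121*(-4 + sqrt(14))**2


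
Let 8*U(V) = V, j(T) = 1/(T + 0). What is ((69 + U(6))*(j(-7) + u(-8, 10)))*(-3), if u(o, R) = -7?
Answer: 20925/14 ≈ 1494.6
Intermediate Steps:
j(T) = 1/T
U(V) = V/8
((69 + U(6))*(j(-7) + u(-8, 10)))*(-3) = ((69 + (1/8)*6)*(1/(-7) - 7))*(-3) = ((69 + 3/4)*(-1/7 - 7))*(-3) = ((279/4)*(-50/7))*(-3) = -6975/14*(-3) = 20925/14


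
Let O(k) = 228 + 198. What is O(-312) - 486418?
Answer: -485992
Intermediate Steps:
O(k) = 426
O(-312) - 486418 = 426 - 486418 = -485992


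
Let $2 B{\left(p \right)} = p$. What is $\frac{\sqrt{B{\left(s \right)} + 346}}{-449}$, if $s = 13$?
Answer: $- \frac{\sqrt{1410}}{898} \approx -0.041815$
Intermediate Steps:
$B{\left(p \right)} = \frac{p}{2}$
$\frac{\sqrt{B{\left(s \right)} + 346}}{-449} = \frac{\sqrt{\frac{1}{2} \cdot 13 + 346}}{-449} = \sqrt{\frac{13}{2} + 346} \left(- \frac{1}{449}\right) = \sqrt{\frac{705}{2}} \left(- \frac{1}{449}\right) = \frac{\sqrt{1410}}{2} \left(- \frac{1}{449}\right) = - \frac{\sqrt{1410}}{898}$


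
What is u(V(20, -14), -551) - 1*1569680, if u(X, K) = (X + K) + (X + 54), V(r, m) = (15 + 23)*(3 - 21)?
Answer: -1571545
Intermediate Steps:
V(r, m) = -684 (V(r, m) = 38*(-18) = -684)
u(X, K) = 54 + K + 2*X (u(X, K) = (K + X) + (54 + X) = 54 + K + 2*X)
u(V(20, -14), -551) - 1*1569680 = (54 - 551 + 2*(-684)) - 1*1569680 = (54 - 551 - 1368) - 1569680 = -1865 - 1569680 = -1571545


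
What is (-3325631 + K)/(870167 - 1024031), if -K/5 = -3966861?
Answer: -8254337/76932 ≈ -107.29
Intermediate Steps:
K = 19834305 (K = -5*(-3966861) = 19834305)
(-3325631 + K)/(870167 - 1024031) = (-3325631 + 19834305)/(870167 - 1024031) = 16508674/(-153864) = 16508674*(-1/153864) = -8254337/76932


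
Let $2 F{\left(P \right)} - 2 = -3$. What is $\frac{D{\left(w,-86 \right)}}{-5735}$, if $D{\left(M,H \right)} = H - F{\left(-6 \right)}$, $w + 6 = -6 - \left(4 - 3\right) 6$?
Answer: $\frac{171}{11470} \approx 0.014908$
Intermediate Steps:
$w = -18$ ($w = -6 - \left(6 + \left(4 - 3\right) 6\right) = -6 - \left(6 + 1 \cdot 6\right) = -6 - 12 = -18$)
$F{\left(P \right)} = - \frac{1}{2}$ ($F{\left(P \right)} = 1 + \frac{1}{2} \left(-3\right) = 1 - \frac{3}{2} = - \frac{1}{2}$)
$D{\left(M,H \right)} = \frac{1}{2} + H$ ($D{\left(M,H \right)} = H - - \frac{1}{2} = H + \frac{1}{2} = \frac{1}{2} + H$)
$\frac{D{\left(w,-86 \right)}}{-5735} = \frac{\frac{1}{2} - 86}{-5735} = \left(- \frac{171}{2}\right) \left(- \frac{1}{5735}\right) = \frac{171}{11470}$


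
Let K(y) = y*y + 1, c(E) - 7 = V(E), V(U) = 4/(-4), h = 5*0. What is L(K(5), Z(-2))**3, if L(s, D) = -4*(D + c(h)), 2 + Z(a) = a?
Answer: -512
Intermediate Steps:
h = 0
V(U) = -1 (V(U) = -1/4*4 = -1)
c(E) = 6 (c(E) = 7 - 1 = 6)
K(y) = 1 + y**2 (K(y) = y**2 + 1 = 1 + y**2)
Z(a) = -2 + a
L(s, D) = -24 - 4*D (L(s, D) = -4*(D + 6) = -4*(6 + D) = -24 - 4*D)
L(K(5), Z(-2))**3 = (-24 - 4*(-2 - 2))**3 = (-24 - 4*(-4))**3 = (-24 + 16)**3 = (-8)**3 = -512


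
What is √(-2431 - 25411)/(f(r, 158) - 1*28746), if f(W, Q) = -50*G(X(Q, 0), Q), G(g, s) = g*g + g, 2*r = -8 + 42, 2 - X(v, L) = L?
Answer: -I*√27842/29046 ≈ -0.0057447*I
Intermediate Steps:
X(v, L) = 2 - L
r = 17 (r = (-8 + 42)/2 = (½)*34 = 17)
G(g, s) = g + g² (G(g, s) = g² + g = g + g²)
f(W, Q) = -300 (f(W, Q) = -50*(2 - 1*0)*(1 + (2 - 1*0)) = -50*(2 + 0)*(1 + (2 + 0)) = -100*(1 + 2) = -100*3 = -50*6 = -300)
√(-2431 - 25411)/(f(r, 158) - 1*28746) = √(-2431 - 25411)/(-300 - 1*28746) = √(-27842)/(-300 - 28746) = (I*√27842)/(-29046) = (I*√27842)*(-1/29046) = -I*√27842/29046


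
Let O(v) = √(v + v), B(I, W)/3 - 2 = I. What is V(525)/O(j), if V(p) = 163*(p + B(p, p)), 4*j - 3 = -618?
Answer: -114426*I*√1230/205 ≈ -19576.0*I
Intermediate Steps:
j = -615/4 (j = ¾ + (¼)*(-618) = ¾ - 309/2 = -615/4 ≈ -153.75)
B(I, W) = 6 + 3*I
O(v) = √2*√v (O(v) = √(2*v) = √2*√v)
V(p) = 978 + 652*p (V(p) = 163*(p + (6 + 3*p)) = 163*(6 + 4*p) = 978 + 652*p)
V(525)/O(j) = (978 + 652*525)/((√2*√(-615/4))) = (978 + 342300)/((√2*(I*√615/2))) = 343278/((I*√1230/2)) = 343278*(-I*√1230/615) = -114426*I*√1230/205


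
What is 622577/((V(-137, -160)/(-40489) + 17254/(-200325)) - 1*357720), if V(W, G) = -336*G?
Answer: -5049696474649725/2901463694720206 ≈ -1.7404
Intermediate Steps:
622577/((V(-137, -160)/(-40489) + 17254/(-200325)) - 1*357720) = 622577/((-336*(-160)/(-40489) + 17254/(-200325)) - 1*357720) = 622577/((53760*(-1/40489) + 17254*(-1/200325)) - 357720) = 622577/((-53760/40489 - 17254/200325) - 357720) = 622577/(-11468069206/8110958925 - 357720) = 622577/(-2901463694720206/8110958925) = 622577*(-8110958925/2901463694720206) = -5049696474649725/2901463694720206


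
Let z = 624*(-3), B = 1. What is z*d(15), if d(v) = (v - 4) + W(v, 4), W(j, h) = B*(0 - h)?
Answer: -13104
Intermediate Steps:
W(j, h) = -h (W(j, h) = 1*(0 - h) = 1*(-h) = -h)
d(v) = -8 + v (d(v) = (v - 4) - 1*4 = (-4 + v) - 4 = -8 + v)
z = -1872
z*d(15) = -1872*(-8 + 15) = -1872*7 = -13104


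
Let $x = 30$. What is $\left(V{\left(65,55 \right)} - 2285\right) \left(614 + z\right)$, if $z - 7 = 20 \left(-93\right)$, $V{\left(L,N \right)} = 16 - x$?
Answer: $2848461$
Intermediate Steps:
$V{\left(L,N \right)} = -14$ ($V{\left(L,N \right)} = 16 - 30 = -14$)
$z = -1853$ ($z = 7 + 20 \left(-93\right) = 7 - 1860 = -1853$)
$\left(V{\left(65,55 \right)} - 2285\right) \left(614 + z\right) = \left(-14 - 2285\right) \left(614 - 1853\right) = \left(-2299\right) \left(-1239\right) = 2848461$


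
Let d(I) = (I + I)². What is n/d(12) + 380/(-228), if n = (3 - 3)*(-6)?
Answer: -5/3 ≈ -1.6667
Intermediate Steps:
d(I) = 4*I² (d(I) = (2*I)² = 4*I²)
n = 0 (n = 0*(-6) = 0)
n/d(12) + 380/(-228) = 0/((4*12²)) + 380/(-228) = 0/((4*144)) + 380*(-1/228) = 0/576 - 5/3 = 0*(1/576) - 5/3 = 0 - 5/3 = -5/3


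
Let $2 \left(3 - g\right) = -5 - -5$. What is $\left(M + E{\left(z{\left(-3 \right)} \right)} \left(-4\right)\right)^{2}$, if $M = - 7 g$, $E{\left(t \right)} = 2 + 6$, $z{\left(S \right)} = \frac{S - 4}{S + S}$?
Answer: $2809$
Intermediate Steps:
$g = 3$ ($g = 3 - \frac{-5 - -5}{2} = 3 - \frac{-5 + 5}{2} = 3 - 0 = 3 + 0 = 3$)
$z{\left(S \right)} = \frac{-4 + S}{2 S}$
$E{\left(t \right)} = 8$
$M = -21$ ($M = \left(-7\right) 3 = -21$)
$\left(M + E{\left(z{\left(-3 \right)} \right)} \left(-4\right)\right)^{2} = \left(-21 + 8 \left(-4\right)\right)^{2} = \left(-21 - 32\right)^{2} = \left(-53\right)^{2} = 2809$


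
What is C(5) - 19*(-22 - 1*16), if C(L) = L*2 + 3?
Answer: 735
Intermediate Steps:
C(L) = 3 + 2*L (C(L) = 2*L + 3 = 3 + 2*L)
C(5) - 19*(-22 - 1*16) = (3 + 2*5) - 19*(-22 - 1*16) = (3 + 10) - 19*(-22 - 16) = 13 - 19*(-38) = 13 + 722 = 735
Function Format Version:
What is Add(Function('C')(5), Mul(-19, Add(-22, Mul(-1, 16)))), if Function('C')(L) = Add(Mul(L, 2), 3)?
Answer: 735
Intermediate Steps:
Function('C')(L) = Add(3, Mul(2, L)) (Function('C')(L) = Add(Mul(2, L), 3) = Add(3, Mul(2, L)))
Add(Function('C')(5), Mul(-19, Add(-22, Mul(-1, 16)))) = Add(Add(3, Mul(2, 5)), Mul(-19, Add(-22, Mul(-1, 16)))) = Add(Add(3, 10), Mul(-19, Add(-22, -16))) = Add(13, Mul(-19, -38)) = Add(13, 722) = 735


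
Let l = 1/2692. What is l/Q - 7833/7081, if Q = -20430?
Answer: -430795894561/389437722360 ≈ -1.1062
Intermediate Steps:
l = 1/2692 ≈ 0.00037147
l/Q - 7833/7081 = (1/2692)/(-20430) - 7833/7081 = (1/2692)*(-1/20430) - 7833*1/7081 = -1/54997560 - 7833/7081 = -430795894561/389437722360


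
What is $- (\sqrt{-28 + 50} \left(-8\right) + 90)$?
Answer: $-90 + 8 \sqrt{22} \approx -52.477$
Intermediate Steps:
$- (\sqrt{-28 + 50} \left(-8\right) + 90) = - (\sqrt{22} \left(-8\right) + 90) = - (- 8 \sqrt{22} + 90) = - (90 - 8 \sqrt{22}) = -90 + 8 \sqrt{22}$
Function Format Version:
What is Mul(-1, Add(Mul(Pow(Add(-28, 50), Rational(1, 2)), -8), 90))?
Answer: Add(-90, Mul(8, Pow(22, Rational(1, 2)))) ≈ -52.477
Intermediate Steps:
Mul(-1, Add(Mul(Pow(Add(-28, 50), Rational(1, 2)), -8), 90)) = Mul(-1, Add(Mul(Pow(22, Rational(1, 2)), -8), 90)) = Mul(-1, Add(Mul(-8, Pow(22, Rational(1, 2))), 90)) = Mul(-1, Add(90, Mul(-8, Pow(22, Rational(1, 2))))) = Add(-90, Mul(8, Pow(22, Rational(1, 2))))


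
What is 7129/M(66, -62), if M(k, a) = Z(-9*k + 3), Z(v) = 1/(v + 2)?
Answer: -4198981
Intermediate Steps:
Z(v) = 1/(2 + v)
M(k, a) = 1/(5 - 9*k) (M(k, a) = 1/(2 + (-9*k + 3)) = 1/(2 + (3 - 9*k)) = 1/(5 - 9*k))
7129/M(66, -62) = 7129/((-1/(-5 + 9*66))) = 7129/((-1/(-5 + 594))) = 7129/((-1/589)) = 7129/((-1*1/589)) = 7129/(-1/589) = 7129*(-589) = -4198981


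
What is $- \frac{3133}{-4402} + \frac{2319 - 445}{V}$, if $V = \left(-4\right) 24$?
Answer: $- \frac{1987145}{105648} \approx -18.809$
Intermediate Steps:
$V = -96$
$- \frac{3133}{-4402} + \frac{2319 - 445}{V} = - \frac{3133}{-4402} + \frac{2319 - 445}{-96} = \left(-3133\right) \left(- \frac{1}{4402}\right) + \left(2319 - 445\right) \left(- \frac{1}{96}\right) = \frac{3133}{4402} + 1874 \left(- \frac{1}{96}\right) = \frac{3133}{4402} - \frac{937}{48} = - \frac{1987145}{105648}$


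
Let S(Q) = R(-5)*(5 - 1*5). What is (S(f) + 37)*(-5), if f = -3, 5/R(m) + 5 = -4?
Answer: -185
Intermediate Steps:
R(m) = -5/9 (R(m) = 5/(-5 - 4) = 5/(-9) = 5*(-⅑) = -5/9)
S(Q) = 0 (S(Q) = -5*(5 - 1*5)/9 = -5*(5 - 5)/9 = -5/9*0 = 0)
(S(f) + 37)*(-5) = (0 + 37)*(-5) = 37*(-5) = -185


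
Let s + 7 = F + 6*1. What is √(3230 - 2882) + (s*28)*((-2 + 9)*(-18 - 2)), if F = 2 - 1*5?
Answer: 15680 + 2*√87 ≈ 15699.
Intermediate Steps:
F = -3 (F = 2 - 5 = -3)
s = -4 (s = -7 + (-3 + 6*1) = -7 + (-3 + 6) = -7 + 3 = -4)
√(3230 - 2882) + (s*28)*((-2 + 9)*(-18 - 2)) = √(3230 - 2882) + (-4*28)*((-2 + 9)*(-18 - 2)) = √348 - 784*(-20) = 2*√87 - 112*(-140) = 2*√87 + 15680 = 15680 + 2*√87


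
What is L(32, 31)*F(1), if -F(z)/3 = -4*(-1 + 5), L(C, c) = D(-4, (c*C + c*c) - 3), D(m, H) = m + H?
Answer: 93408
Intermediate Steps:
D(m, H) = H + m
L(C, c) = -7 + c**2 + C*c (L(C, c) = ((c*C + c*c) - 3) - 4 = ((C*c + c**2) - 3) - 4 = ((c**2 + C*c) - 3) - 4 = (-3 + c**2 + C*c) - 4 = -7 + c**2 + C*c)
F(z) = 48 (F(z) = -(-12)*(-1 + 5) = -(-12)*4 = -3*(-16) = 48)
L(32, 31)*F(1) = (-7 + 31**2 + 32*31)*48 = (-7 + 961 + 992)*48 = 1946*48 = 93408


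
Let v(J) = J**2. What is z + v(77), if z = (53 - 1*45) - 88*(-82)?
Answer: 13153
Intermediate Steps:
z = 7224 (z = (53 - 45) + 7216 = 8 + 7216 = 7224)
z + v(77) = 7224 + 77**2 = 7224 + 5929 = 13153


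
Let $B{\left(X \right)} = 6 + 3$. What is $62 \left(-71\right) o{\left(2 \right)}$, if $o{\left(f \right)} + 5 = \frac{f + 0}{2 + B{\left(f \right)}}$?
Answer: $\frac{233306}{11} \approx 21210.0$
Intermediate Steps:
$B{\left(X \right)} = 9$
$o{\left(f \right)} = -5 + \frac{f}{11}$ ($o{\left(f \right)} = -5 + \frac{f + 0}{2 + 9} = -5 + \frac{f}{11}$)
$62 \left(-71\right) o{\left(2 \right)} = 62 \left(-71\right) \left(-5 + \frac{1}{11} \cdot 2\right) = - 4402 \left(-5 + \frac{2}{11}\right) = \left(-4402\right) \left(- \frac{53}{11}\right) = \frac{233306}{11}$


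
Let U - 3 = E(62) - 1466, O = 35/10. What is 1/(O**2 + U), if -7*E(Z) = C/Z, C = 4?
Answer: -868/1259259 ≈ -0.00068929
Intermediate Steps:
O = 7/2 (O = 35*(1/10) = 7/2 ≈ 3.5000)
E(Z) = -4/(7*Z)
U = -317473/217 (U = 3 + (-4/7/62 - 1466) = 3 + (-4/7*1/62 - 1466) = 3 + (-2/217 - 1466) = 3 - 318124/217 = -317473/217 ≈ -1463.0)
1/(O**2 + U) = 1/((7/2)**2 - 317473/217) = 1/(49/4 - 317473/217) = 1/(-1259259/868) = -868/1259259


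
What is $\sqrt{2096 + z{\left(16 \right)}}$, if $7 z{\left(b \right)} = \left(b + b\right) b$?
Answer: $\frac{4 \sqrt{6643}}{7} \approx 46.574$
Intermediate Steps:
$z{\left(b \right)} = \frac{2 b^{2}}{7}$ ($z{\left(b \right)} = \frac{\left(b + b\right) b}{7} = \frac{2 b b}{7} = \frac{2 b^{2}}{7}$)
$\sqrt{2096 + z{\left(16 \right)}} = \sqrt{2096 + \frac{2 \cdot 16^{2}}{7}} = \sqrt{2096 + \frac{2}{7} \cdot 256} = \sqrt{2096 + \frac{512}{7}} = \sqrt{\frac{15184}{7}} = \frac{4 \sqrt{6643}}{7}$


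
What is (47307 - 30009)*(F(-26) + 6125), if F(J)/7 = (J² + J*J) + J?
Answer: 266510286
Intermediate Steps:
F(J) = 7*J + 14*J² (F(J) = 7*((J² + J*J) + J) = 7*((J² + J²) + J) = 7*(2*J² + J) = 7*(J + 2*J²) = 7*J + 14*J²)
(47307 - 30009)*(F(-26) + 6125) = (47307 - 30009)*(7*(-26)*(1 + 2*(-26)) + 6125) = 17298*(7*(-26)*(1 - 52) + 6125) = 17298*(7*(-26)*(-51) + 6125) = 17298*(9282 + 6125) = 17298*15407 = 266510286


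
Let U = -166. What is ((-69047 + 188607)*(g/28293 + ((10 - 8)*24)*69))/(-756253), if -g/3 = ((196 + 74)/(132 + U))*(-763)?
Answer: -63474406271640/121247774731 ≈ -523.51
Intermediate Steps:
g = -309015/17 (g = -3*(196 + 74)/(132 - 166)*(-763) = -3*270/(-34)*(-763) = -3*270*(-1/34)*(-763) = -(-405)*(-763)/17 = -3*103005/17 = -309015/17 ≈ -18177.)
((-69047 + 188607)*(g/28293 + ((10 - 8)*24)*69))/(-756253) = ((-69047 + 188607)*(-309015/17/28293 + ((10 - 8)*24)*69))/(-756253) = (119560*(-309015/17*1/28293 + (2*24)*69))*(-1/756253) = (119560*(-103005/160327 + 48*69))*(-1/756253) = (119560*(-103005/160327 + 3312))*(-1/756253) = (119560*(530900019/160327))*(-1/756253) = (63474406271640/160327)*(-1/756253) = -63474406271640/121247774731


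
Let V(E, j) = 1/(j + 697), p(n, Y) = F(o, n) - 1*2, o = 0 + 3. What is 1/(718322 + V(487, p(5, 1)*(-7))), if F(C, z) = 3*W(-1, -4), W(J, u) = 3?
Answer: 648/465472657 ≈ 1.3921e-6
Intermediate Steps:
o = 3
F(C, z) = 9 (F(C, z) = 3*3 = 9)
p(n, Y) = 7 (p(n, Y) = 9 - 1*2 = 9 - 2 = 7)
V(E, j) = 1/(697 + j)
1/(718322 + V(487, p(5, 1)*(-7))) = 1/(718322 + 1/(697 + 7*(-7))) = 1/(718322 + 1/(697 - 49)) = 1/(718322 + 1/648) = 1/(465472657/648) = 648/465472657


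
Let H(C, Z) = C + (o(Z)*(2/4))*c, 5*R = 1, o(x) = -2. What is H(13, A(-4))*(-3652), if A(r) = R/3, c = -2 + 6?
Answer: -32868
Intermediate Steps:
R = 1/5 (R = (1/5)*1 = 1/5 ≈ 0.20000)
c = 4
A(r) = 1/15 (A(r) = (1/5)/3 = (1/5)*(1/3) = 1/15)
H(C, Z) = -4 + C (H(C, Z) = C - 4/4*4 = C - 2*1/2*4 = C - 1*4 = C - 4 = -4 + C)
H(13, A(-4))*(-3652) = (-4 + 13)*(-3652) = 9*(-3652) = -32868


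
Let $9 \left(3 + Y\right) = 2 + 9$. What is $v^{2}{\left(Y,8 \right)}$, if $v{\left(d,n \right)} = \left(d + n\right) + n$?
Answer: $\frac{16384}{81} \approx 202.27$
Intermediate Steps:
$Y = - \frac{16}{9}$ ($Y = -3 + \frac{2 + 9}{9} = -3 + \frac{1}{9} \cdot 11 = -3 + \frac{11}{9} = - \frac{16}{9} \approx -1.7778$)
$v{\left(d,n \right)} = d + 2 n$
$v^{2}{\left(Y,8 \right)} = \left(- \frac{16}{9} + 2 \cdot 8\right)^{2} = \left(- \frac{16}{9} + 16\right)^{2} = \left(\frac{128}{9}\right)^{2} = \frac{16384}{81}$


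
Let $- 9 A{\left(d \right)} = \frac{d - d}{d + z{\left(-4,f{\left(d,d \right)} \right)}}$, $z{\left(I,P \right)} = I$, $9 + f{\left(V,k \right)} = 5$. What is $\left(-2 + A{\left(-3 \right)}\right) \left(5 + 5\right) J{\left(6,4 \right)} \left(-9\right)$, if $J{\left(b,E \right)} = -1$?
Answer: $-180$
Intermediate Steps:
$f{\left(V,k \right)} = -4$ ($f{\left(V,k \right)} = -9 + 5 = -4$)
$A{\left(d \right)} = 0$ ($A{\left(d \right)} = - \frac{\left(d - d\right) \frac{1}{d - 4}}{9} = - \frac{0 \frac{1}{-4 + d}}{9} = \left(- \frac{1}{9}\right) 0 = 0$)
$\left(-2 + A{\left(-3 \right)}\right) \left(5 + 5\right) J{\left(6,4 \right)} \left(-9\right) = \left(-2 + 0\right) \left(5 + 5\right) \left(-1\right) \left(-9\right) = \left(-2\right) 10 \left(-1\right) \left(-9\right) = \left(-20\right) \left(-1\right) \left(-9\right) = 20 \left(-9\right) = -180$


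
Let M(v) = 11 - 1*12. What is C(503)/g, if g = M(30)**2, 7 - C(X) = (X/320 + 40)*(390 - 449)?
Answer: 787117/320 ≈ 2459.7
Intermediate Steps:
C(X) = 2367 + 59*X/320 (C(X) = 7 - (X/320 + 40)*(390 - 449) = 7 - (X*(1/320) + 40)*(-59) = 7 - (X/320 + 40)*(-59) = 7 - (40 + X/320)*(-59) = 7 - (-2360 - 59*X/320) = 7 + (2360 + 59*X/320) = 2367 + 59*X/320)
M(v) = -1 (M(v) = 11 - 12 = -1)
g = 1 (g = (-1)**2 = 1)
C(503)/g = (2367 + (59/320)*503)/1 = (2367 + 29677/320)*1 = (787117/320)*1 = 787117/320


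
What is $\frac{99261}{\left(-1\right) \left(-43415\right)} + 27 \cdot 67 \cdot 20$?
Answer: $\frac{1570853961}{43415} \approx 36182.0$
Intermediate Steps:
$\frac{99261}{\left(-1\right) \left(-43415\right)} + 27 \cdot 67 \cdot 20 = \frac{99261}{43415} + 1809 \cdot 20 = 99261 \cdot \frac{1}{43415} + 36180 = \frac{99261}{43415} + 36180 = \frac{1570853961}{43415}$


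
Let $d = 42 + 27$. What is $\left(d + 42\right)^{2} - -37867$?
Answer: $50188$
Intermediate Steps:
$d = 69$
$\left(d + 42\right)^{2} - -37867 = \left(69 + 42\right)^{2} - -37867 = 111^{2} + 37867 = 12321 + 37867 = 50188$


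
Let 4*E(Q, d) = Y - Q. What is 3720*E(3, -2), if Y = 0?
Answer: -2790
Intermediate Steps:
E(Q, d) = -Q/4 (E(Q, d) = (0 - Q)/4 = (-Q)/4 = -Q/4)
3720*E(3, -2) = 3720*(-¼*3) = 3720*(-¾) = -2790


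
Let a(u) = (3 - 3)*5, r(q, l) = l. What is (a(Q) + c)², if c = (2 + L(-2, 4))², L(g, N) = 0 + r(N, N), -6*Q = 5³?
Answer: 1296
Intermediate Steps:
Q = -125/6 (Q = -⅙*5³ = -⅙*125 = -125/6 ≈ -20.833)
L(g, N) = N (L(g, N) = 0 + N = N)
a(u) = 0 (a(u) = 0*5 = 0)
c = 36 (c = (2 + 4)² = 6² = 36)
(a(Q) + c)² = (0 + 36)² = 36² = 1296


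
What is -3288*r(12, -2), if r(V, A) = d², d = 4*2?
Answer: -210432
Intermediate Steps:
d = 8
r(V, A) = 64 (r(V, A) = 8² = 64)
-3288*r(12, -2) = -3288*64 = -210432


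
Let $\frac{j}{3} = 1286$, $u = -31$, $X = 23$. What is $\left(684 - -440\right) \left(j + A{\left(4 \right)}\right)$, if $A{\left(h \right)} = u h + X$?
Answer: $4222868$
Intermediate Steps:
$j = 3858$ ($j = 3 \cdot 1286 = 3858$)
$A{\left(h \right)} = 23 - 31 h$ ($A{\left(h \right)} = - 31 h + 23 = 23 - 31 h$)
$\left(684 - -440\right) \left(j + A{\left(4 \right)}\right) = \left(684 - -440\right) \left(3858 + \left(23 - 124\right)\right) = \left(684 + 440\right) \left(3858 + \left(23 - 124\right)\right) = 1124 \left(3858 - 101\right) = 1124 \cdot 3757 = 4222868$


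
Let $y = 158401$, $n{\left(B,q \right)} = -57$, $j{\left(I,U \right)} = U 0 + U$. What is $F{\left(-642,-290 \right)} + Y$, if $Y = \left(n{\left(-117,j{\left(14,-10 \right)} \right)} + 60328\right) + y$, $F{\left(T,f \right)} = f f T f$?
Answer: $15657956672$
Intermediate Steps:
$j{\left(I,U \right)} = U$ ($j{\left(I,U \right)} = 0 + U = U$)
$F{\left(T,f \right)} = T f^{3}$ ($F{\left(T,f \right)} = f^{2} T f = T f^{2} f = T f^{3}$)
$Y = 218672$ ($Y = \left(-57 + 60328\right) + 158401 = 60271 + 158401 = 218672$)
$F{\left(-642,-290 \right)} + Y = - 642 \left(-290\right)^{3} + 218672 = \left(-642\right) \left(-24389000\right) + 218672 = 15657738000 + 218672 = 15657956672$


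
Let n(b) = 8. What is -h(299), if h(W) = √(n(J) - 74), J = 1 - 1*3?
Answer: -I*√66 ≈ -8.124*I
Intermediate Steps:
J = -2 (J = 1 - 3 = -2)
h(W) = I*√66 (h(W) = √(8 - 74) = √(-66) = I*√66)
-h(299) = -I*√66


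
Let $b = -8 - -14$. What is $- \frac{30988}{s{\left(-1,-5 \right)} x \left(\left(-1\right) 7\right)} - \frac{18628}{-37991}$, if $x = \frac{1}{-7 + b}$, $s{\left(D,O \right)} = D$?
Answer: $\frac{1177395504}{265937} \approx 4427.3$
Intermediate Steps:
$b = 6$ ($b = -8 + 14 = 6$)
$x = -1$ ($x = \frac{1}{-7 + 6} = \frac{1}{-1} = -1$)
$- \frac{30988}{s{\left(-1,-5 \right)} x \left(\left(-1\right) 7\right)} - \frac{18628}{-37991} = - \frac{30988}{\left(-1\right) \left(-1\right) \left(\left(-1\right) 7\right)} - \frac{18628}{-37991} = - \frac{30988}{1 \left(-7\right)} - - \frac{18628}{37991} = - \frac{30988}{-7} + \frac{18628}{37991} = \left(-30988\right) \left(- \frac{1}{7}\right) + \frac{18628}{37991} = \frac{30988}{7} + \frac{18628}{37991} = \frac{1177395504}{265937}$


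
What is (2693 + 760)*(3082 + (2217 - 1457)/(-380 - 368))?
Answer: 1989425232/187 ≈ 1.0639e+7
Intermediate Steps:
(2693 + 760)*(3082 + (2217 - 1457)/(-380 - 368)) = 3453*(3082 + 760/(-748)) = 3453*(3082 + 760*(-1/748)) = 3453*(3082 - 190/187) = 3453*(576144/187) = 1989425232/187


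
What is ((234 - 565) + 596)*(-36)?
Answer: -9540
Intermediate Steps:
((234 - 565) + 596)*(-36) = (-331 + 596)*(-36) = 265*(-36) = -9540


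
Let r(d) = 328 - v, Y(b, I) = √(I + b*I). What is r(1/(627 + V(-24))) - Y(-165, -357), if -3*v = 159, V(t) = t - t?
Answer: 381 - 2*√14637 ≈ 139.03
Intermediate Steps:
V(t) = 0
v = -53 (v = -⅓*159 = -53)
Y(b, I) = √(I + I*b)
r(d) = 381 (r(d) = 328 - 1*(-53) = 328 + 53 = 381)
r(1/(627 + V(-24))) - Y(-165, -357) = 381 - √(-357*(1 - 165)) = 381 - √(-357*(-164)) = 381 - √58548 = 381 - 2*√14637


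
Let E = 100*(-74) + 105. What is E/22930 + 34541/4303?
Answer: 11702073/1517966 ≈ 7.7090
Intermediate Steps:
E = -7295 (E = -7400 + 105 = -7295)
E/22930 + 34541/4303 = -7295/22930 + 34541/4303 = -7295*1/22930 + 34541*(1/4303) = -1459/4586 + 2657/331 = 11702073/1517966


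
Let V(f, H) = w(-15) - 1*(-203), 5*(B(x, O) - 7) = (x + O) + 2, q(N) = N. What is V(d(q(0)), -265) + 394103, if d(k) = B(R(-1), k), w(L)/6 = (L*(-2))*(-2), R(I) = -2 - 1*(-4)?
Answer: 393946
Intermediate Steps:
R(I) = 2 (R(I) = -2 + 4 = 2)
B(x, O) = 37/5 + O/5 + x/5 (B(x, O) = 7 + ((x + O) + 2)/5 = 7 + ((O + x) + 2)/5 = 7 + (2 + O + x)/5 = 7 + (2/5 + O/5 + x/5) = 37/5 + O/5 + x/5)
w(L) = 24*L (w(L) = 6*((L*(-2))*(-2)) = 6*(-2*L*(-2)) = 6*(4*L) = 24*L)
d(k) = 39/5 + k/5 (d(k) = 37/5 + k/5 + (1/5)*2 = 37/5 + k/5 + 2/5 = 39/5 + k/5)
V(f, H) = -157 (V(f, H) = 24*(-15) - 1*(-203) = -360 + 203 = -157)
V(d(q(0)), -265) + 394103 = -157 + 394103 = 393946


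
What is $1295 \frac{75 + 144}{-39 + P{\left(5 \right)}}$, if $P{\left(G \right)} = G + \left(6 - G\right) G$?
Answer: $- \frac{283605}{29} \approx -9779.5$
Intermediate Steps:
$P{\left(G \right)} = G + G \left(6 - G\right)$
$1295 \frac{75 + 144}{-39 + P{\left(5 \right)}} = 1295 \frac{75 + 144}{-39 + 5 \left(7 - 5\right)} = 1295 \frac{219}{-39 + 5 \left(7 - 5\right)} = 1295 \frac{219}{-39 + 5 \cdot 2} = 1295 \frac{219}{-39 + 10} = 1295 \frac{219}{-29} = 1295 \cdot 219 \left(- \frac{1}{29}\right) = 1295 \left(- \frac{219}{29}\right) = - \frac{283605}{29}$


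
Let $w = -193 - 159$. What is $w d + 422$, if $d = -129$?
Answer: $45830$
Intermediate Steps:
$w = -352$
$w d + 422 = \left(-352\right) \left(-129\right) + 422 = 45408 + 422 = 45830$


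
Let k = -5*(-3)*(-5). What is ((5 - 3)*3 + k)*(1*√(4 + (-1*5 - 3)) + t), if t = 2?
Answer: -138 - 138*I ≈ -138.0 - 138.0*I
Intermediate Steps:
k = -75 (k = 15*(-5) = -75)
((5 - 3)*3 + k)*(1*√(4 + (-1*5 - 3)) + t) = ((5 - 3)*3 - 75)*(1*√(4 + (-1*5 - 3)) + 2) = (2*3 - 75)*(1*√(4 + (-5 - 3)) + 2) = (6 - 75)*(1*√(4 - 8) + 2) = -69*(1*√(-4) + 2) = -69*(1*(2*I) + 2) = -69*(2*I + 2) = -69*(2 + 2*I) = -138 - 138*I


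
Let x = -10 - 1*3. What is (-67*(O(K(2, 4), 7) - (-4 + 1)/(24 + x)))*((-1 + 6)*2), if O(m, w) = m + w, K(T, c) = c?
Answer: -83080/11 ≈ -7552.7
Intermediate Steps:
x = -13 (x = -10 - 3 = -13)
(-67*(O(K(2, 4), 7) - (-4 + 1)/(24 + x)))*((-1 + 6)*2) = (-67*((4 + 7) - (-4 + 1)/(24 - 13)))*((-1 + 6)*2) = (-67*(11 - (-3)/11))*(5*2) = -67*(11 - (-3)/11)*10 = -67*(11 - 1*(-3/11))*10 = -67*(11 + 3/11)*10 = -67*124/11*10 = -8308/11*10 = -83080/11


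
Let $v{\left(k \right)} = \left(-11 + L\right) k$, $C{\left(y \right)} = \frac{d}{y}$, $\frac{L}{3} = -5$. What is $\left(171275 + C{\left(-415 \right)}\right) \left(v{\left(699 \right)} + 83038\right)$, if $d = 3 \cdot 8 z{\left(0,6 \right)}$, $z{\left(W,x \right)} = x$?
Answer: $\frac{4610467023584}{415} \approx 1.111 \cdot 10^{10}$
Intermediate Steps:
$L = -15$ ($L = 3 \left(-5\right) = -15$)
$d = 144$ ($d = 3 \cdot 8 \cdot 6 = 24 \cdot 6 = 144$)
$C{\left(y \right)} = \frac{144}{y}$
$v{\left(k \right)} = - 26 k$ ($v{\left(k \right)} = \left(-11 - 15\right) k = - 26 k$)
$\left(171275 + C{\left(-415 \right)}\right) \left(v{\left(699 \right)} + 83038\right) = \left(171275 + \frac{144}{-415}\right) \left(\left(-26\right) 699 + 83038\right) = \left(171275 + 144 \left(- \frac{1}{415}\right)\right) \left(-18174 + 83038\right) = \left(171275 - \frac{144}{415}\right) 64864 = \frac{71078981}{415} \cdot 64864 = \frac{4610467023584}{415}$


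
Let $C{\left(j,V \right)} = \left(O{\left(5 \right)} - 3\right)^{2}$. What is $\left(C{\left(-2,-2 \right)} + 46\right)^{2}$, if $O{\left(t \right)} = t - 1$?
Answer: $2209$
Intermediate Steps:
$O{\left(t \right)} = -1 + t$
$C{\left(j,V \right)} = 1$ ($C{\left(j,V \right)} = \left(\left(-1 + 5\right) - 3\right)^{2} = \left(4 - 3\right)^{2} = 1^{2} = 1$)
$\left(C{\left(-2,-2 \right)} + 46\right)^{2} = \left(1 + 46\right)^{2} = 47^{2} = 2209$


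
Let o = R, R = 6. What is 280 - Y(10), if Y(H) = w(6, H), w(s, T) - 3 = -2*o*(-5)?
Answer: 217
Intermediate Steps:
o = 6
w(s, T) = 63 (w(s, T) = 3 - 2*6*(-5) = 3 - 12*(-5) = 3 + 60 = 63)
Y(H) = 63
280 - Y(10) = 280 - 1*63 = 280 - 63 = 217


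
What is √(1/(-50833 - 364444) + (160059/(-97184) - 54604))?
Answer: I*√5558823333633228197025102/10089569992 ≈ 233.68*I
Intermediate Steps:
√(1/(-50833 - 364444) + (160059/(-97184) - 54604)) = √(1/(-415277) + (160059*(-1/97184) - 54604)) = √(-1/415277 + (-160059/97184 - 54604)) = √(-1/415277 - 5306795195/97184) = √(-2203789988291199/40358279968) = I*√5558823333633228197025102/10089569992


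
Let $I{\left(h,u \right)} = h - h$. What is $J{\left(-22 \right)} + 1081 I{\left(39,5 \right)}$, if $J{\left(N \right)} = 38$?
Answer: $38$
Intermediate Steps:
$I{\left(h,u \right)} = 0$
$J{\left(-22 \right)} + 1081 I{\left(39,5 \right)} = 38 + 1081 \cdot 0 = 38 + 0 = 38$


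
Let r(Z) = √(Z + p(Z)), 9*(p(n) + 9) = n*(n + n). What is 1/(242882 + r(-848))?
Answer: 2185938/530923562821 - 3*√1430495/530923562821 ≈ 4.1105e-6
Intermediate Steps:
p(n) = -9 + 2*n²/9 (p(n) = -9 + (n*(n + n))/9 = -9 + (n*(2*n))/9 = -9 + (2*n²)/9 = -9 + 2*n²/9)
r(Z) = √(-9 + Z + 2*Z²/9) (r(Z) = √(Z + (-9 + 2*Z²/9)) = √(-9 + Z + 2*Z²/9))
1/(242882 + r(-848)) = 1/(242882 + √(-81 + 2*(-848)² + 9*(-848))/3) = 1/(242882 + √(-81 + 2*719104 - 7632)/3) = 1/(242882 + √(-81 + 1438208 - 7632)/3) = 1/(242882 + √1430495/3)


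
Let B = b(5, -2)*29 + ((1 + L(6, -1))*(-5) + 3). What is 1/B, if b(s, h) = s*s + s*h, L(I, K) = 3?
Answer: 1/418 ≈ 0.0023923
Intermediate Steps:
b(s, h) = s² + h*s
B = 418 (B = (5*(-2 + 5))*29 + ((1 + 3)*(-5) + 3) = (5*3)*29 + (4*(-5) + 3) = 15*29 + (-20 + 3) = 435 - 17 = 418)
1/B = 1/418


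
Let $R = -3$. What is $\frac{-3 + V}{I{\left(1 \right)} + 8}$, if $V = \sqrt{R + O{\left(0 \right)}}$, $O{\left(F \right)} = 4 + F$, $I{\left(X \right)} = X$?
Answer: $- \frac{2}{9} \approx -0.22222$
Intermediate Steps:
$V = 1$ ($V = \sqrt{-3 + \left(4 + 0\right)} = \sqrt{-3 + 4} = \sqrt{1} = 1$)
$\frac{-3 + V}{I{\left(1 \right)} + 8} = \frac{-3 + 1}{1 + 8} = - \frac{2}{9}$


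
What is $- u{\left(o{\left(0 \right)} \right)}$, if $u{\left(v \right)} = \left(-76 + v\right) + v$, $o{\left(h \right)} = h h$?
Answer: $76$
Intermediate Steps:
$o{\left(h \right)} = h^{2}$
$u{\left(v \right)} = -76 + 2 v$
$- u{\left(o{\left(0 \right)} \right)} = - (-76 + 2 \cdot 0^{2}) = - (-76 + 2 \cdot 0) = - (-76 + 0) = \left(-1\right) \left(-76\right) = 76$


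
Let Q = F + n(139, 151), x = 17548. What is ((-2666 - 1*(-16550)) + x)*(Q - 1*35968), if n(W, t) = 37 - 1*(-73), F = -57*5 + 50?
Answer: -1134475176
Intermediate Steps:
F = -235 (F = -285 + 50 = -235)
n(W, t) = 110 (n(W, t) = 37 + 73 = 110)
Q = -125 (Q = -235 + 110 = -125)
((-2666 - 1*(-16550)) + x)*(Q - 1*35968) = ((-2666 - 1*(-16550)) + 17548)*(-125 - 1*35968) = ((-2666 + 16550) + 17548)*(-125 - 35968) = (13884 + 17548)*(-36093) = 31432*(-36093) = -1134475176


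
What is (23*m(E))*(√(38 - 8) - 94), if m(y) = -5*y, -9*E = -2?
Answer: 21620/9 - 230*√30/9 ≈ 2262.3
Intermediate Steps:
E = 2/9 (E = -⅑*(-2) = 2/9 ≈ 0.22222)
(23*m(E))*(√(38 - 8) - 94) = (23*(-5*2/9))*(√(38 - 8) - 94) = (23*(-10/9))*(√30 - 94) = -230*(-94 + √30)/9 = 21620/9 - 230*√30/9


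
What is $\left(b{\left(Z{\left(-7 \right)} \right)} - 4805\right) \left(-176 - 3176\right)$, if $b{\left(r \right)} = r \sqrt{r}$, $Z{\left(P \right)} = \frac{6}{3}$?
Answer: $16106360 - 6704 \sqrt{2} \approx 1.6097 \cdot 10^{7}$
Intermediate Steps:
$Z{\left(P \right)} = 2$ ($Z{\left(P \right)} = 6 \cdot \frac{1}{3} = 2$)
$b{\left(r \right)} = r^{\frac{3}{2}}$
$\left(b{\left(Z{\left(-7 \right)} \right)} - 4805\right) \left(-176 - 3176\right) = \left(2^{\frac{3}{2}} - 4805\right) \left(-176 - 3176\right) = \left(2 \sqrt{2} - 4805\right) \left(-3352\right) = \left(-4805 + 2 \sqrt{2}\right) \left(-3352\right) = 16106360 - 6704 \sqrt{2}$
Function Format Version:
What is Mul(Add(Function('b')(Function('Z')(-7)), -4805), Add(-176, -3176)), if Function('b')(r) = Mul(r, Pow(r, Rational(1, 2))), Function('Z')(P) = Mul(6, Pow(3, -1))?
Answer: Add(16106360, Mul(-6704, Pow(2, Rational(1, 2)))) ≈ 1.6097e+7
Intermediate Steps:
Function('Z')(P) = 2 (Function('Z')(P) = Mul(6, Rational(1, 3)) = 2)
Function('b')(r) = Pow(r, Rational(3, 2))
Mul(Add(Function('b')(Function('Z')(-7)), -4805), Add(-176, -3176)) = Mul(Add(Pow(2, Rational(3, 2)), -4805), Add(-176, -3176)) = Mul(Add(Mul(2, Pow(2, Rational(1, 2))), -4805), -3352) = Mul(Add(-4805, Mul(2, Pow(2, Rational(1, 2)))), -3352) = Add(16106360, Mul(-6704, Pow(2, Rational(1, 2))))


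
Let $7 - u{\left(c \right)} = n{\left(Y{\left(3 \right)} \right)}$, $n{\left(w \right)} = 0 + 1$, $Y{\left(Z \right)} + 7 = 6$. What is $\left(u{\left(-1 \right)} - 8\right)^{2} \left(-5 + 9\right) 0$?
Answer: $0$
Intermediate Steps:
$Y{\left(Z \right)} = -1$ ($Y{\left(Z \right)} = -7 + 6 = -1$)
$n{\left(w \right)} = 1$
$u{\left(c \right)} = 6$ ($u{\left(c \right)} = 7 - 1 = 6$)
$\left(u{\left(-1 \right)} - 8\right)^{2} \left(-5 + 9\right) 0 = \left(6 - 8\right)^{2} \left(-5 + 9\right) 0 = \left(-2\right)^{2} \cdot 4 \cdot 0 = 4 \cdot 0 = 0$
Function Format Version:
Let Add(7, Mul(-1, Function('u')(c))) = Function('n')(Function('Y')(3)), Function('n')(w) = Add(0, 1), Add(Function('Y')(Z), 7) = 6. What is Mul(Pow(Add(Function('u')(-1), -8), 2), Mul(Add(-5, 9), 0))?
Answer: 0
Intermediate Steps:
Function('Y')(Z) = -1 (Function('Y')(Z) = Add(-7, 6) = -1)
Function('n')(w) = 1
Function('u')(c) = 6 (Function('u')(c) = Add(7, Mul(-1, 1)) = Add(7, -1) = 6)
Mul(Pow(Add(Function('u')(-1), -8), 2), Mul(Add(-5, 9), 0)) = Mul(Pow(Add(6, -8), 2), Mul(Add(-5, 9), 0)) = Mul(Pow(-2, 2), Mul(4, 0)) = Mul(4, 0) = 0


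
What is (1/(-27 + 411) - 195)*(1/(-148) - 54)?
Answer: 598507847/56832 ≈ 10531.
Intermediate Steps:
(1/(-27 + 411) - 195)*(1/(-148) - 54) = (1/384 - 195)*(-1/148 - 54) = (1/384 - 195)*(-7993/148) = -74879/384*(-7993/148) = 598507847/56832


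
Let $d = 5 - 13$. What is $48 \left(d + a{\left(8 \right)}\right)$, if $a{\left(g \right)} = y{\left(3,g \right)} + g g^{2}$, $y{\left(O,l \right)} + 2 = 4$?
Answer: $24288$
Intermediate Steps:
$y{\left(O,l \right)} = 2$ ($y{\left(O,l \right)} = -2 + 4 = 2$)
$a{\left(g \right)} = 2 + g^{3}$ ($a{\left(g \right)} = 2 + g g^{2} = 2 + g^{3}$)
$d = -8$
$48 \left(d + a{\left(8 \right)}\right) = 48 \left(-8 + \left(2 + 8^{3}\right)\right) = 48 \left(-8 + \left(2 + 512\right)\right) = 48 \left(-8 + 514\right) = 48 \cdot 506 = 24288$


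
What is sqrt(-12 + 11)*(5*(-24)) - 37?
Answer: -37 - 120*I ≈ -37.0 - 120.0*I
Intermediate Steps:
sqrt(-12 + 11)*(5*(-24)) - 37 = sqrt(-1)*(-120) - 37 = I*(-120) - 37 = -120*I - 37 = -37 - 120*I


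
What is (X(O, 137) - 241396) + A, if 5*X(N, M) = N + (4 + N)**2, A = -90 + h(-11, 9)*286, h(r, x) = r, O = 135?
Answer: -1203704/5 ≈ -2.4074e+5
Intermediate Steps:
A = -3236 (A = -90 - 11*286 = -90 - 3146 = -3236)
X(N, M) = N/5 + (4 + N)**2/5 (X(N, M) = (N + (4 + N)**2)/5 = N/5 + (4 + N)**2/5)
(X(O, 137) - 241396) + A = (((1/5)*135 + (4 + 135)**2/5) - 241396) - 3236 = ((27 + (1/5)*139**2) - 241396) - 3236 = ((27 + (1/5)*19321) - 241396) - 3236 = ((27 + 19321/5) - 241396) - 3236 = (19456/5 - 241396) - 3236 = -1187524/5 - 3236 = -1203704/5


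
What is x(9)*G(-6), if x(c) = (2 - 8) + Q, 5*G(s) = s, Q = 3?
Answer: 18/5 ≈ 3.6000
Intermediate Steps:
G(s) = s/5
x(c) = -3 (x(c) = (2 - 8) + 3 = -6 + 3 = -3)
x(9)*G(-6) = -3*(-6)/5 = -3*(-6/5) = 18/5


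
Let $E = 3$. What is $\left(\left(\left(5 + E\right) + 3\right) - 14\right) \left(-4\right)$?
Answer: $12$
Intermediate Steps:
$\left(\left(\left(5 + E\right) + 3\right) - 14\right) \left(-4\right) = \left(\left(\left(5 + 3\right) + 3\right) - 14\right) \left(-4\right) = \left(\left(8 + 3\right) - 14\right) \left(-4\right) = \left(11 - 14\right) \left(-4\right) = \left(-3\right) \left(-4\right) = 12$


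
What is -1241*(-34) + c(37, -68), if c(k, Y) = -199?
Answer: 41995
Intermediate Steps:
-1241*(-34) + c(37, -68) = -1241*(-34) - 199 = 42194 - 199 = 41995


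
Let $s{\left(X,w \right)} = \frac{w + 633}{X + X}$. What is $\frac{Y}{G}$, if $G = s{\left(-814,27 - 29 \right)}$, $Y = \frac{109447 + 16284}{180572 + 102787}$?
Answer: $- \frac{204690068}{178799529} \approx -1.1448$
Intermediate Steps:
$Y = \frac{125731}{283359} \approx 0.44372$
$s{\left(X,w \right)} = \frac{633 + w}{2 X}$
$G = - \frac{631}{1628}$ ($G = \frac{633 + \left(27 - 29\right)}{2 \left(-814\right)} = \frac{1}{2} \left(- \frac{1}{814}\right) \left(633 - 2\right) = \frac{1}{2} \left(- \frac{1}{814}\right) 631 = - \frac{631}{1628} \approx -0.38759$)
$\frac{Y}{G} = \frac{125731}{283359 \left(- \frac{631}{1628}\right)} = \frac{125731}{283359} \left(- \frac{1628}{631}\right) = - \frac{204690068}{178799529}$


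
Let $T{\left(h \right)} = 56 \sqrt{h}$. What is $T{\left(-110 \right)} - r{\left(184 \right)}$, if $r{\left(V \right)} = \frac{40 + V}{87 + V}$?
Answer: $- \frac{224}{271} + 56 i \sqrt{110} \approx -0.82657 + 587.33 i$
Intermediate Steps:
$r{\left(V \right)} = \frac{40 + V}{87 + V}$
$T{\left(-110 \right)} - r{\left(184 \right)} = 56 \sqrt{-110} - \frac{40 + 184}{87 + 184} = 56 i \sqrt{110} - \frac{1}{271} \cdot 224 = 56 i \sqrt{110} - \frac{224}{271} = - \frac{224}{271} + 56 i \sqrt{110}$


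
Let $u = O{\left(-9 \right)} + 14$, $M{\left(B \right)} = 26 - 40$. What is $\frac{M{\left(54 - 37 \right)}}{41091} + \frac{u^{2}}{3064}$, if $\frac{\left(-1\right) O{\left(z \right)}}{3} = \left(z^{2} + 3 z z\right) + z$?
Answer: $\frac{35616033355}{125902824} \approx 282.89$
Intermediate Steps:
$O{\left(z \right)} = - 12 z^{2} - 3 z$ ($O{\left(z \right)} = - 3 \left(\left(z^{2} + 3 z z\right) + z\right) = - 3 \left(\left(z^{2} + 3 z^{2}\right) + z\right) = - 3 \left(4 z^{2} + z\right) = - 3 \left(z + 4 z^{2}\right) = - 12 z^{2} - 3 z$)
$M{\left(B \right)} = -14$ ($M{\left(B \right)} = 26 - 40 = -14$)
$u = -931$ ($u = \left(-3\right) \left(-9\right) \left(1 + 4 \left(-9\right)\right) + 14 = \left(-3\right) \left(-9\right) \left(1 - 36\right) + 14 = \left(-3\right) \left(-9\right) \left(-35\right) + 14 = -945 + 14 = -931$)
$\frac{M{\left(54 - 37 \right)}}{41091} + \frac{u^{2}}{3064} = - \frac{14}{41091} + \frac{\left(-931\right)^{2}}{3064} = \left(-14\right) \frac{1}{41091} + 866761 \cdot \frac{1}{3064} = - \frac{14}{41091} + \frac{866761}{3064} = \frac{35616033355}{125902824}$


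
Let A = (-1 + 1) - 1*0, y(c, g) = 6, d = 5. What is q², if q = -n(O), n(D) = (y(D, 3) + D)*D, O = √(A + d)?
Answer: 205 + 60*√5 ≈ 339.16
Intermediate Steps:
A = 0 (A = 0 + 0 = 0)
O = √5 (O = √(0 + 5) = √5 ≈ 2.2361)
n(D) = D*(6 + D) (n(D) = (6 + D)*D = D*(6 + D))
q = -√5*(6 + √5) ≈ -18.416
q² = (-5 - 6*√5)²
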